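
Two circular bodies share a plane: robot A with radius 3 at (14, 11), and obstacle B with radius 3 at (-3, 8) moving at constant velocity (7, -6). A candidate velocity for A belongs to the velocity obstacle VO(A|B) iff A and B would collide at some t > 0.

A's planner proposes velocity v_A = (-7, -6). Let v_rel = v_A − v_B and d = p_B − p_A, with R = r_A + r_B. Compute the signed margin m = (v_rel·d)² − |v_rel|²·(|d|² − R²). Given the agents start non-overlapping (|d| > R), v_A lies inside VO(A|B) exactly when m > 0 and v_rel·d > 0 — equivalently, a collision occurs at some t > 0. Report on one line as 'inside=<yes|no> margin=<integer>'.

d = (-17, -3),  |d|² = 298;  R = 3+3 = 6,  c = 298−6² = 262
v_rel = (-14, 0),  |v_rel|² = 196;  v_rel·d = (-14)·(-17) + (0)·(-3) = 238
196·t² − 476·t + 262 = 0  ⇒  m = 238² − 196·262 = 5292
m = 5292 > 0,  v_rel·d = 238 > 0  ⇒  inside

inside=yes margin=5292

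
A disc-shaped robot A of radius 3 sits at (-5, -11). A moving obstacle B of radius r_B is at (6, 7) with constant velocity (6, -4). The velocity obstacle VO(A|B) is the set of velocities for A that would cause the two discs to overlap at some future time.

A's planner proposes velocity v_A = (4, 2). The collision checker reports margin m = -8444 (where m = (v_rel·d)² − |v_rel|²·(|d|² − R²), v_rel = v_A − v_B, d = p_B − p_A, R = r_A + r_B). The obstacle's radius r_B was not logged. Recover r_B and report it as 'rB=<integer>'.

m = -8444
d = (11, 18);  v_rel = (-2, 6),  |v_rel|² = 40
v_rel×d = (-2)·(18) − (6)·(11) = -102
since m = R²·40 − (-102)²:  R² = (10404 + -8444) / 40 = 49
R = √49 = 7  ⇒  r_B = 7 − 3 = 4

rB=4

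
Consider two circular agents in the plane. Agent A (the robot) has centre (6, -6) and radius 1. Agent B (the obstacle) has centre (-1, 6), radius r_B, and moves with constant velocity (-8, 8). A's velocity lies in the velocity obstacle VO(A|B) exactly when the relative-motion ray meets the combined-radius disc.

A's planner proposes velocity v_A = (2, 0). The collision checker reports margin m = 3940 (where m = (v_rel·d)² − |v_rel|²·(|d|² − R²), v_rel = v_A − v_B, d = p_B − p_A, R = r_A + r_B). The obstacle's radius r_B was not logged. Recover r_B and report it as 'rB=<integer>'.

m = 3940
d = (-7, 12);  v_rel = (10, -8),  |v_rel|² = 164
v_rel×d = (10)·(12) − (-8)·(-7) = 64
since m = R²·164 − 64²:  R² = (4096 + 3940) / 164 = 49
R = √49 = 7  ⇒  r_B = 7 − 1 = 6

rB=6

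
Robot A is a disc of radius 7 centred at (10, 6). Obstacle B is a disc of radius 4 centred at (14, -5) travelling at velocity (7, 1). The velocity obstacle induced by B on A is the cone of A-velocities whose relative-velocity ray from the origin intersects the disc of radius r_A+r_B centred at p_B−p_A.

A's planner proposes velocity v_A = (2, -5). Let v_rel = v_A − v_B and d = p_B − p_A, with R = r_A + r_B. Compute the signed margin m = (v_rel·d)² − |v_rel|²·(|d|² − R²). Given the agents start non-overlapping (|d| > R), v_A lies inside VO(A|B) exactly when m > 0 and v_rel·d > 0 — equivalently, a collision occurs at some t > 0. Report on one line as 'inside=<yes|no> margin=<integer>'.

d = (4, -11),  |d|² = 137;  R = 7+4 = 11,  c = 137−11² = 16
v_rel = (-5, -6),  |v_rel|² = 61;  v_rel·d = (-5)·(4) + (-6)·(-11) = 46
61·t² − 92·t + 16 = 0  ⇒  m = 46² − 61·16 = 1140
m = 1140 > 0,  v_rel·d = 46 > 0  ⇒  inside

inside=yes margin=1140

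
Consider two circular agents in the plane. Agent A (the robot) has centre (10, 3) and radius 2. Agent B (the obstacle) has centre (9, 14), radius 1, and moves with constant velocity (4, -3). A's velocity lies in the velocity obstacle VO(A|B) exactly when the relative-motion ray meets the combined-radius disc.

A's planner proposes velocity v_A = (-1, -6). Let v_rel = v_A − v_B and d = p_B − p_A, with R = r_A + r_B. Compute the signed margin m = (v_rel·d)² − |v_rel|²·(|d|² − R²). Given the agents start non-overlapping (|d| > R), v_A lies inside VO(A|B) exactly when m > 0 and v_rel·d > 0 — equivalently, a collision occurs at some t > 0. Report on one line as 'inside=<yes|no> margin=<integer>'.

d = (-1, 11),  |d|² = 122;  R = 2+1 = 3,  c = 122−3² = 113
v_rel = (-5, -3),  |v_rel|² = 34;  v_rel·d = (-5)·(-1) + (-3)·(11) = -28
34·t² + 56·t + 113 = 0  ⇒  m = (-28)² − 34·113 = -3058
m = -3058 < 0,  v_rel·d = -28 < 0  ⇒  outside

inside=no margin=-3058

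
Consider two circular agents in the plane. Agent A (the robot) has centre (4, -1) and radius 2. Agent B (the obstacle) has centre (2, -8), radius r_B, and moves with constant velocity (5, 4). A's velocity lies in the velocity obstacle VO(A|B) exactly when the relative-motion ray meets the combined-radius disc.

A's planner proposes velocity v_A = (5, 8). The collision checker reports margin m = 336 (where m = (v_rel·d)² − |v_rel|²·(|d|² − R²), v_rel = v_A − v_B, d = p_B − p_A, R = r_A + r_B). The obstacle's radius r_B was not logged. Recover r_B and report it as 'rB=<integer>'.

m = 336
d = (-2, -7);  v_rel = (0, 4),  |v_rel|² = 16
v_rel×d = (0)·(-7) − (4)·(-2) = 8
since m = R²·16 − 8²:  R² = (64 + 336) / 16 = 25
R = √25 = 5  ⇒  r_B = 5 − 2 = 3

rB=3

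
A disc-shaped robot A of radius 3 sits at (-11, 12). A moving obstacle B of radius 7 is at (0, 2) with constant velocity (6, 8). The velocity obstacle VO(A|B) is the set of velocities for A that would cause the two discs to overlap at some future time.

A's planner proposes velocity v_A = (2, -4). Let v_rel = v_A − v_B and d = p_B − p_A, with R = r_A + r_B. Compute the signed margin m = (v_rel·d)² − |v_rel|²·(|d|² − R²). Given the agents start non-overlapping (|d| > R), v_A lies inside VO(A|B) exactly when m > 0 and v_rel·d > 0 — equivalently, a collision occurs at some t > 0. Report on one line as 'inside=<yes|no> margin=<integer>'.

d = (11, -10),  |d|² = 221;  R = 3+7 = 10,  c = 221−10² = 121
v_rel = (-4, -12),  |v_rel|² = 160;  v_rel·d = (-4)·(11) + (-12)·(-10) = 76
160·t² − 152·t + 121 = 0  ⇒  m = 76² − 160·121 = -13584
m = -13584 < 0,  v_rel·d = 76 > 0  ⇒  outside

inside=no margin=-13584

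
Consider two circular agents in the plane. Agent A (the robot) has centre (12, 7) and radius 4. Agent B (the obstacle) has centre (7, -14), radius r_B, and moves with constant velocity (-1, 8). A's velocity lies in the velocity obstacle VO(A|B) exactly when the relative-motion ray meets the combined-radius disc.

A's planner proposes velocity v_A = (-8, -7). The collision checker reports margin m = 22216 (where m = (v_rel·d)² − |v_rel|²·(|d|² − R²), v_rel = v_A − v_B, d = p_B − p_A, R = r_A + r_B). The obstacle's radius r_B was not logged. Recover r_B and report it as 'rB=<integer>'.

m = 22216
d = (-5, -21);  v_rel = (-7, -15),  |v_rel|² = 274
v_rel×d = (-7)·(-21) − (-15)·(-5) = 72
since m = R²·274 − 72²:  R² = (5184 + 22216) / 274 = 100
R = √100 = 10  ⇒  r_B = 10 − 4 = 6

rB=6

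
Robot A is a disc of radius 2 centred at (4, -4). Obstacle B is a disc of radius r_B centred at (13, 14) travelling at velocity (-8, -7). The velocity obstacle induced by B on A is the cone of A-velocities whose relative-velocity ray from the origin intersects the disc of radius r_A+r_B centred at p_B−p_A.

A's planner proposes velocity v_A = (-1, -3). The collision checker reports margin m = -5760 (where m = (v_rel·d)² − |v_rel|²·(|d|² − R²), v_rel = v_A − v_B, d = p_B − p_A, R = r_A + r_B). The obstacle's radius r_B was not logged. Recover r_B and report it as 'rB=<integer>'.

m = -5760
d = (9, 18);  v_rel = (7, 4),  |v_rel|² = 65
v_rel×d = (7)·(18) − (4)·(9) = 90
since m = R²·65 − 90²:  R² = (8100 + -5760) / 65 = 36
R = √36 = 6  ⇒  r_B = 6 − 2 = 4

rB=4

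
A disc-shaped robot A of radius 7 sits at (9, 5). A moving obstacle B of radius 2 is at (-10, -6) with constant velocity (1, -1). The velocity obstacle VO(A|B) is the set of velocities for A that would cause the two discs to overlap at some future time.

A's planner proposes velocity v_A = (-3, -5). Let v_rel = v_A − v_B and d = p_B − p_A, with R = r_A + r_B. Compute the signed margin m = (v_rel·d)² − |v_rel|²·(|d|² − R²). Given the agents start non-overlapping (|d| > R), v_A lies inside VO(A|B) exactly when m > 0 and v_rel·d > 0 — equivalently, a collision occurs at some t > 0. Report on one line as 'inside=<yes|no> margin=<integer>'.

d = (-19, -11),  |d|² = 482;  R = 7+2 = 9,  c = 482−9² = 401
v_rel = (-4, -4),  |v_rel|² = 32;  v_rel·d = (-4)·(-19) + (-4)·(-11) = 120
32·t² − 240·t + 401 = 0  ⇒  m = 120² − 32·401 = 1568
m = 1568 > 0,  v_rel·d = 120 > 0  ⇒  inside

inside=yes margin=1568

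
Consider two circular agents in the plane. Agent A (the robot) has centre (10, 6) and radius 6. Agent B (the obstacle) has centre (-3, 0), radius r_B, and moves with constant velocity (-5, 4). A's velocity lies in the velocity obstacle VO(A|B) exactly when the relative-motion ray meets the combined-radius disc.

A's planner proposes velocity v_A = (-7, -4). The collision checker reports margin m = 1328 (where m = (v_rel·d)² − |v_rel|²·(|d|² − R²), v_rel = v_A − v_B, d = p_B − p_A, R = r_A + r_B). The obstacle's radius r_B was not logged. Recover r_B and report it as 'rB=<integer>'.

m = 1328
d = (-13, -6);  v_rel = (-2, -8),  |v_rel|² = 68
v_rel×d = (-2)·(-6) − (-8)·(-13) = -92
since m = R²·68 − (-92)²:  R² = (8464 + 1328) / 68 = 144
R = √144 = 12  ⇒  r_B = 12 − 6 = 6

rB=6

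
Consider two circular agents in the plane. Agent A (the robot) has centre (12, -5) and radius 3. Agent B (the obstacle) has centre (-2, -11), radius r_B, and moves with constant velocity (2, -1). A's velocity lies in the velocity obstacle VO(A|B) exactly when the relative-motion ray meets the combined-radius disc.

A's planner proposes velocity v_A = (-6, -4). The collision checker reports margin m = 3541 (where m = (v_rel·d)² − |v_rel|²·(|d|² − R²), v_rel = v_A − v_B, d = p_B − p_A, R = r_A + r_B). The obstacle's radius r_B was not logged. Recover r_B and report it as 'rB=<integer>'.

m = 3541
d = (-14, -6);  v_rel = (-8, -3),  |v_rel|² = 73
v_rel×d = (-8)·(-6) − (-3)·(-14) = 6
since m = R²·73 − 6²:  R² = (36 + 3541) / 73 = 49
R = √49 = 7  ⇒  r_B = 7 − 3 = 4

rB=4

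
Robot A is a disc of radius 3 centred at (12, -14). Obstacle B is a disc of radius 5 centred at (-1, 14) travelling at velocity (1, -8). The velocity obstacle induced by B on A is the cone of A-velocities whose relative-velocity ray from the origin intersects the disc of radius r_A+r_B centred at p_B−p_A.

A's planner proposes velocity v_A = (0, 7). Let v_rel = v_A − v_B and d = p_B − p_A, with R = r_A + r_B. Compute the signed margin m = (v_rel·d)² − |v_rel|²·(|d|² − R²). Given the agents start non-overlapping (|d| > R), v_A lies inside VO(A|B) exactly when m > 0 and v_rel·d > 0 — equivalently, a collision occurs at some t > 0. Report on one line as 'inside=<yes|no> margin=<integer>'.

d = (-13, 28),  |d|² = 953;  R = 3+5 = 8,  c = 953−8² = 889
v_rel = (-1, 15),  |v_rel|² = 226;  v_rel·d = (-1)·(-13) + (15)·(28) = 433
226·t² − 866·t + 889 = 0  ⇒  m = 433² − 226·889 = -13425
m = -13425 < 0,  v_rel·d = 433 > 0  ⇒  outside

inside=no margin=-13425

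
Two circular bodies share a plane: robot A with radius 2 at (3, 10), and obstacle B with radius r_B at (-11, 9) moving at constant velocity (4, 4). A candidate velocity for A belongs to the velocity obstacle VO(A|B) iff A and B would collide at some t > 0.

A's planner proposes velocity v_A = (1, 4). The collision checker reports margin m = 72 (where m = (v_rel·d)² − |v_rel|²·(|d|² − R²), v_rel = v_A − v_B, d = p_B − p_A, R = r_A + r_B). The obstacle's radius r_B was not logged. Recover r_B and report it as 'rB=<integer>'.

m = 72
d = (-14, -1);  v_rel = (-3, 0),  |v_rel|² = 9
v_rel×d = (-3)·(-1) − (0)·(-14) = 3
since m = R²·9 − 3²:  R² = (9 + 72) / 9 = 9
R = √9 = 3  ⇒  r_B = 3 − 2 = 1

rB=1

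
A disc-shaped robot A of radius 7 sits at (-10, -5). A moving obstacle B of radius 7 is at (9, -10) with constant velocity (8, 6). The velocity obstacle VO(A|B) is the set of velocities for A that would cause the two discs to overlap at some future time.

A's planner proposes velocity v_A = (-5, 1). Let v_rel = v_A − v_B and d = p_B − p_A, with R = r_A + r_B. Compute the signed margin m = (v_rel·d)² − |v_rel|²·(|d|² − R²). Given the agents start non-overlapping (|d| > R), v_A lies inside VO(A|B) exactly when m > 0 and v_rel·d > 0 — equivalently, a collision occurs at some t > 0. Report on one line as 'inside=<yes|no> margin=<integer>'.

d = (19, -5),  |d|² = 386;  R = 7+7 = 14,  c = 386−14² = 190
v_rel = (-13, -5),  |v_rel|² = 194;  v_rel·d = (-13)·(19) + (-5)·(-5) = -222
194·t² + 444·t + 190 = 0  ⇒  m = (-222)² − 194·190 = 12424
m = 12424 > 0,  v_rel·d = -222 < 0  ⇒  outside

inside=no margin=12424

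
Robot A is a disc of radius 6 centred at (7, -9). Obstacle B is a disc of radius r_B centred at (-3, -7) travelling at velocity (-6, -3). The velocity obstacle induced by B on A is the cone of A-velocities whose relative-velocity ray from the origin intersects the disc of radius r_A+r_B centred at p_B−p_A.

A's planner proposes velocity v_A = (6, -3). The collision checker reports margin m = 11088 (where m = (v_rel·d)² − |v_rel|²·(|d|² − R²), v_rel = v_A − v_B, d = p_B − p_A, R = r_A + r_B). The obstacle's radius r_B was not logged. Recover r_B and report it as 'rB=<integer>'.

m = 11088
d = (-10, 2);  v_rel = (12, 0),  |v_rel|² = 144
v_rel×d = (12)·(2) − (0)·(-10) = 24
since m = R²·144 − 24²:  R² = (576 + 11088) / 144 = 81
R = √81 = 9  ⇒  r_B = 9 − 6 = 3

rB=3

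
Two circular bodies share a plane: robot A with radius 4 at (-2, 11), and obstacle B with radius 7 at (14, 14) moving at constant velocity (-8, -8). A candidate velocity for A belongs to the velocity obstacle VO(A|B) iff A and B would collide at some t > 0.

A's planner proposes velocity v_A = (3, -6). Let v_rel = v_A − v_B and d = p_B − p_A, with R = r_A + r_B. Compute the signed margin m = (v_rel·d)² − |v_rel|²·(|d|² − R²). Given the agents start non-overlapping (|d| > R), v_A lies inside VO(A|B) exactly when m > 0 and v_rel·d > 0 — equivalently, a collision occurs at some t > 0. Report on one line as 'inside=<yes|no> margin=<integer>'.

d = (16, 3),  |d|² = 265;  R = 4+7 = 11,  c = 265−11² = 144
v_rel = (11, 2),  |v_rel|² = 125;  v_rel·d = (11)·(16) + (2)·(3) = 182
125·t² − 364·t + 144 = 0  ⇒  m = 182² − 125·144 = 15124
m = 15124 > 0,  v_rel·d = 182 > 0  ⇒  inside

inside=yes margin=15124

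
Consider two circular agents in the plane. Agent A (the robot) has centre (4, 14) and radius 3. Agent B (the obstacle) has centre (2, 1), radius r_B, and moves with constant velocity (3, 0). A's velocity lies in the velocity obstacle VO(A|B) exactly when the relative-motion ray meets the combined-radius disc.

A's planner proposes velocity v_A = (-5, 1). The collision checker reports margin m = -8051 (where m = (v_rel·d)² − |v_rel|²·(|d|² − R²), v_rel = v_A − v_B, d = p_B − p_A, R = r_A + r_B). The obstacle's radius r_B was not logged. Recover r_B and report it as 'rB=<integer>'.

m = -8051
d = (-2, -13);  v_rel = (-8, 1),  |v_rel|² = 65
v_rel×d = (-8)·(-13) − (1)·(-2) = 106
since m = R²·65 − 106²:  R² = (11236 + -8051) / 65 = 49
R = √49 = 7  ⇒  r_B = 7 − 3 = 4

rB=4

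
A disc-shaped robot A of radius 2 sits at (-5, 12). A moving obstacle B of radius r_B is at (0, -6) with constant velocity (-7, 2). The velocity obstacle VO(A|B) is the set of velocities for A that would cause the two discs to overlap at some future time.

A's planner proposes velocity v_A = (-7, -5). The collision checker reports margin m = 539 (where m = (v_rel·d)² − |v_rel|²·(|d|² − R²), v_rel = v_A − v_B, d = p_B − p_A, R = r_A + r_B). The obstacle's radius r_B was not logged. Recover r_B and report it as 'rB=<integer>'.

m = 539
d = (5, -18);  v_rel = (0, -7),  |v_rel|² = 49
v_rel×d = (0)·(-18) − (-7)·(5) = 35
since m = R²·49 − 35²:  R² = (1225 + 539) / 49 = 36
R = √36 = 6  ⇒  r_B = 6 − 2 = 4

rB=4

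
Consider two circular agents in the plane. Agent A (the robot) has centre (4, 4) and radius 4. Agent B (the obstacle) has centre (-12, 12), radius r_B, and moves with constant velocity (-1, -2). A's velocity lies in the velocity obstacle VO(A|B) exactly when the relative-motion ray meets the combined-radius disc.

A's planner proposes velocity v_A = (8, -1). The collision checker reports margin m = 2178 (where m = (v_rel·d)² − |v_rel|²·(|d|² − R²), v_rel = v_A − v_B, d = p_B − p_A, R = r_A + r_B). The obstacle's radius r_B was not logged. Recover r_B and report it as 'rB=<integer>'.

m = 2178
d = (-16, 8);  v_rel = (9, 1),  |v_rel|² = 82
v_rel×d = (9)·(8) − (1)·(-16) = 88
since m = R²·82 − 88²:  R² = (7744 + 2178) / 82 = 121
R = √121 = 11  ⇒  r_B = 11 − 4 = 7

rB=7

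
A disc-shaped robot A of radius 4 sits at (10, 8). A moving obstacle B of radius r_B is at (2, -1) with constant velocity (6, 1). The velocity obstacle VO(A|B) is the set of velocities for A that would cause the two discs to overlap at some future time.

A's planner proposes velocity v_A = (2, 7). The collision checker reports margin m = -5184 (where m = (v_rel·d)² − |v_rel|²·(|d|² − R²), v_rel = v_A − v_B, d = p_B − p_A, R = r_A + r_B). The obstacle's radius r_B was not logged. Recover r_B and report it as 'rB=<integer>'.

m = -5184
d = (-8, -9);  v_rel = (-4, 6),  |v_rel|² = 52
v_rel×d = (-4)·(-9) − (6)·(-8) = 84
since m = R²·52 − 84²:  R² = (7056 + -5184) / 52 = 36
R = √36 = 6  ⇒  r_B = 6 − 4 = 2

rB=2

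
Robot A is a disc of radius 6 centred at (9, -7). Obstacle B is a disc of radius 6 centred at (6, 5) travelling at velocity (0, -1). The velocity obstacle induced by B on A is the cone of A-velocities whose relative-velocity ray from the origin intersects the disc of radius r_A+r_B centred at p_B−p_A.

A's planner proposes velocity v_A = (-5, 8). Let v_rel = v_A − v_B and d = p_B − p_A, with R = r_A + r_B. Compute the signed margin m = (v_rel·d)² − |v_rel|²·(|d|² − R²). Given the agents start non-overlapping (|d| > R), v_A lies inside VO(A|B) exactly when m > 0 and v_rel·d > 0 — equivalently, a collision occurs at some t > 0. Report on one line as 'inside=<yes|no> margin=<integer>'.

d = (-3, 12),  |d|² = 153;  R = 6+6 = 12,  c = 153−12² = 9
v_rel = (-5, 9),  |v_rel|² = 106;  v_rel·d = (-5)·(-3) + (9)·(12) = 123
106·t² − 246·t + 9 = 0  ⇒  m = 123² − 106·9 = 14175
m = 14175 > 0,  v_rel·d = 123 > 0  ⇒  inside

inside=yes margin=14175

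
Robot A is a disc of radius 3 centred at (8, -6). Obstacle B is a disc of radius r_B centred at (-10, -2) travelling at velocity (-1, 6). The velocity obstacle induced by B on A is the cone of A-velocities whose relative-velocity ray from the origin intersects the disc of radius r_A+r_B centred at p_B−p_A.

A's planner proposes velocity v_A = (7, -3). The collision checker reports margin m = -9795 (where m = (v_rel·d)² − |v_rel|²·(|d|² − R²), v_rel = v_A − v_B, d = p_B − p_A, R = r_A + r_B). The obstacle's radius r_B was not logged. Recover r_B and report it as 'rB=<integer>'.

m = -9795
d = (-18, 4);  v_rel = (8, -9),  |v_rel|² = 145
v_rel×d = (8)·(4) − (-9)·(-18) = -130
since m = R²·145 − (-130)²:  R² = (16900 + -9795) / 145 = 49
R = √49 = 7  ⇒  r_B = 7 − 3 = 4

rB=4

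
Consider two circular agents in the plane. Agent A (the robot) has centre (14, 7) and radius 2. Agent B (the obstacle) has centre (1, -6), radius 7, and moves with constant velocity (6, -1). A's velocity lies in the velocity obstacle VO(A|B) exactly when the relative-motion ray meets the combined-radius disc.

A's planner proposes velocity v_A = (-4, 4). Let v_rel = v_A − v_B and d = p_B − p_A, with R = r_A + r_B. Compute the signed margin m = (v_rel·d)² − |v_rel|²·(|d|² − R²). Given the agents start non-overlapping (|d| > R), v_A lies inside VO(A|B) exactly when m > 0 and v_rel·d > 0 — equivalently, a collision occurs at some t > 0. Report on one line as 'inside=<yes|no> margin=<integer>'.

d = (-13, -13),  |d|² = 338;  R = 2+7 = 9,  c = 338−9² = 257
v_rel = (-10, 5),  |v_rel|² = 125;  v_rel·d = (-10)·(-13) + (5)·(-13) = 65
125·t² − 130·t + 257 = 0  ⇒  m = 65² − 125·257 = -27900
m = -27900 < 0,  v_rel·d = 65 > 0  ⇒  outside

inside=no margin=-27900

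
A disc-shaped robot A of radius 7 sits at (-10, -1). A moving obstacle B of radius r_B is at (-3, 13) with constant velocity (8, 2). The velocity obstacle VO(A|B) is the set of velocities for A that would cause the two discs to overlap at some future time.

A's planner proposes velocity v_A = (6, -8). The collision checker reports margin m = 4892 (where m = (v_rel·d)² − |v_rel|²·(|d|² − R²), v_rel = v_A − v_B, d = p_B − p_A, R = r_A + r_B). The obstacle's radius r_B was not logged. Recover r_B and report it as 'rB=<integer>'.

m = 4892
d = (7, 14);  v_rel = (-2, -10),  |v_rel|² = 104
v_rel×d = (-2)·(14) − (-10)·(7) = 42
since m = R²·104 − 42²:  R² = (1764 + 4892) / 104 = 64
R = √64 = 8  ⇒  r_B = 8 − 7 = 1

rB=1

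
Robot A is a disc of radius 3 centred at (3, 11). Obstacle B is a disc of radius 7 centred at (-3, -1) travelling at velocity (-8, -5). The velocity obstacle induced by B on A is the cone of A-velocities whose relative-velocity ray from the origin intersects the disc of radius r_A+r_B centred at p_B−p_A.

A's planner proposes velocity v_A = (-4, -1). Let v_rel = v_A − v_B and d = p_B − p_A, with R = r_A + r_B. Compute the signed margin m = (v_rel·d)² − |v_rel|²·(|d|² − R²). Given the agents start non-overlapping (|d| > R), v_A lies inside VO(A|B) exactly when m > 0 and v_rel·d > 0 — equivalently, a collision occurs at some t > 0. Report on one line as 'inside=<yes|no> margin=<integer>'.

d = (-6, -12),  |d|² = 180;  R = 3+7 = 10,  c = 180−10² = 80
v_rel = (4, 4),  |v_rel|² = 32;  v_rel·d = (4)·(-6) + (4)·(-12) = -72
32·t² + 144·t + 80 = 0  ⇒  m = (-72)² − 32·80 = 2624
m = 2624 > 0,  v_rel·d = -72 < 0  ⇒  outside

inside=no margin=2624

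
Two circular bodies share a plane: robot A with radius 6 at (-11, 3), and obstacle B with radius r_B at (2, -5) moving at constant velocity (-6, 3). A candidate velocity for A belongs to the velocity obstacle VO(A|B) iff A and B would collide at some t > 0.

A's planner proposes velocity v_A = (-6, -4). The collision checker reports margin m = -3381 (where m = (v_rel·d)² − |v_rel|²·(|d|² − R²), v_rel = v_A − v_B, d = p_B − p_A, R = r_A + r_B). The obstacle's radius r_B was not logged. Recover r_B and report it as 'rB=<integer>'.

m = -3381
d = (13, -8);  v_rel = (0, -7),  |v_rel|² = 49
v_rel×d = (0)·(-8) − (-7)·(13) = 91
since m = R²·49 − 91²:  R² = (8281 + -3381) / 49 = 100
R = √100 = 10  ⇒  r_B = 10 − 6 = 4

rB=4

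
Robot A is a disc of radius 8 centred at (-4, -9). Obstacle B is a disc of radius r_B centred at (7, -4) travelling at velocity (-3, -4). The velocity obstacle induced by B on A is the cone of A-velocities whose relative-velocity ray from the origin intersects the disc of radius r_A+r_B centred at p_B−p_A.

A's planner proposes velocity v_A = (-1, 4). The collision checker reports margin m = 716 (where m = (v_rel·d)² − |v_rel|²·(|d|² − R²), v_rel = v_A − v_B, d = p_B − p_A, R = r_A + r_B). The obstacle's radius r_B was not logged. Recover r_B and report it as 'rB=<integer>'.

m = 716
d = (11, 5);  v_rel = (2, 8),  |v_rel|² = 68
v_rel×d = (2)·(5) − (8)·(11) = -78
since m = R²·68 − (-78)²:  R² = (6084 + 716) / 68 = 100
R = √100 = 10  ⇒  r_B = 10 − 8 = 2

rB=2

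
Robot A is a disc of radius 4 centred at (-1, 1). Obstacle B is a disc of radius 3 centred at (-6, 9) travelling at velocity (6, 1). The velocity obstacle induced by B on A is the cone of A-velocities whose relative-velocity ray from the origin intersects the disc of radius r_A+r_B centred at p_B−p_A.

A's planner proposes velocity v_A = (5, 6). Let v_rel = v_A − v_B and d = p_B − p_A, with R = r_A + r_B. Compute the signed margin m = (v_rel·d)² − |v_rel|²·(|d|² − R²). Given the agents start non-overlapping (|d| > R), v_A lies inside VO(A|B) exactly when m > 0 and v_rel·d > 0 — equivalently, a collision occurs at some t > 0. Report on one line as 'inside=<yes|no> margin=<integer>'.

d = (-5, 8),  |d|² = 89;  R = 4+3 = 7,  c = 89−7² = 40
v_rel = (-1, 5),  |v_rel|² = 26;  v_rel·d = (-1)·(-5) + (5)·(8) = 45
26·t² − 90·t + 40 = 0  ⇒  m = 45² − 26·40 = 985
m = 985 > 0,  v_rel·d = 45 > 0  ⇒  inside

inside=yes margin=985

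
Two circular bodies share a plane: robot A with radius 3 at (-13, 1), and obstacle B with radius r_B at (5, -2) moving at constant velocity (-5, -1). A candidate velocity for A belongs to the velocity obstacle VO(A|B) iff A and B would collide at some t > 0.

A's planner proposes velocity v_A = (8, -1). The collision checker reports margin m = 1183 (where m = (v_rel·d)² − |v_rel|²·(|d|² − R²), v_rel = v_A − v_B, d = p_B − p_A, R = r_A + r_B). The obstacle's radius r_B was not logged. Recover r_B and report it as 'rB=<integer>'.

m = 1183
d = (18, -3);  v_rel = (13, 0),  |v_rel|² = 169
v_rel×d = (13)·(-3) − (0)·(18) = -39
since m = R²·169 − (-39)²:  R² = (1521 + 1183) / 169 = 16
R = √16 = 4  ⇒  r_B = 4 − 3 = 1

rB=1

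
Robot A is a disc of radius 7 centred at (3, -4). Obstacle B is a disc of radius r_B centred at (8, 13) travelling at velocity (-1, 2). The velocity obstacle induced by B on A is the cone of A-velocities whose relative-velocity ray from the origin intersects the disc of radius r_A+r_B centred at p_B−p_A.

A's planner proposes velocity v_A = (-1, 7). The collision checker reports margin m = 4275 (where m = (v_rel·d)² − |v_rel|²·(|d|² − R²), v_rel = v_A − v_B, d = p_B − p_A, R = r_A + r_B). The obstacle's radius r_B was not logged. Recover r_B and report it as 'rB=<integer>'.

m = 4275
d = (5, 17);  v_rel = (0, 5),  |v_rel|² = 25
v_rel×d = (0)·(17) − (5)·(5) = -25
since m = R²·25 − (-25)²:  R² = (625 + 4275) / 25 = 196
R = √196 = 14  ⇒  r_B = 14 − 7 = 7

rB=7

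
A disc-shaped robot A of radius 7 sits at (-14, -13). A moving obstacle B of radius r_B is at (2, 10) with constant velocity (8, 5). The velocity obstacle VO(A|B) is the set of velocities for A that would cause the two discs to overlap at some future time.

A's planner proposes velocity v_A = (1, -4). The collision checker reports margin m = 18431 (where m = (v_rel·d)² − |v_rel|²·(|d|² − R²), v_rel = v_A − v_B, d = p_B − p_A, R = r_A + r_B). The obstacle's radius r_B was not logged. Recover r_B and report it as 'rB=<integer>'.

m = 18431
d = (16, 23);  v_rel = (-7, -9),  |v_rel|² = 130
v_rel×d = (-7)·(23) − (-9)·(16) = -17
since m = R²·130 − (-17)²:  R² = (289 + 18431) / 130 = 144
R = √144 = 12  ⇒  r_B = 12 − 7 = 5

rB=5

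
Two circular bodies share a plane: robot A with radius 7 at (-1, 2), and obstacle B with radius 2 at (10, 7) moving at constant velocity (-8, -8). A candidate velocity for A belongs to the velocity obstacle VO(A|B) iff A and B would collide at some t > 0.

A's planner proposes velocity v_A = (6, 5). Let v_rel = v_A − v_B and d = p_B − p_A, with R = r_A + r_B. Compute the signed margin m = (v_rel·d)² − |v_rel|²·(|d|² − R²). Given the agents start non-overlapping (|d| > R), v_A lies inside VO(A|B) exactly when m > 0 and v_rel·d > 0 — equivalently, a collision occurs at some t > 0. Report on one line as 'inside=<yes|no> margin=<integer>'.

d = (11, 5),  |d|² = 146;  R = 7+2 = 9,  c = 146−9² = 65
v_rel = (14, 13),  |v_rel|² = 365;  v_rel·d = (14)·(11) + (13)·(5) = 219
365·t² − 438·t + 65 = 0  ⇒  m = 219² − 365·65 = 24236
m = 24236 > 0,  v_rel·d = 219 > 0  ⇒  inside

inside=yes margin=24236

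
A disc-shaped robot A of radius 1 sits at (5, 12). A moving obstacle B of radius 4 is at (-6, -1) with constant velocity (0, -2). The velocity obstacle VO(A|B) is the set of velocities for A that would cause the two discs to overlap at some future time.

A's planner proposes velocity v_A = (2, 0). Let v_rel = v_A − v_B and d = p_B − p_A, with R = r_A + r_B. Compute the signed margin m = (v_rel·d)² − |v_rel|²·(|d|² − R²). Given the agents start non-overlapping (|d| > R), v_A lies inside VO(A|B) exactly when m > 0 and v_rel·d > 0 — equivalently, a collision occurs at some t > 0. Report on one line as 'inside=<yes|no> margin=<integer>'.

d = (-11, -13),  |d|² = 290;  R = 1+4 = 5,  c = 290−5² = 265
v_rel = (2, 2),  |v_rel|² = 8;  v_rel·d = (2)·(-11) + (2)·(-13) = -48
8·t² + 96·t + 265 = 0  ⇒  m = (-48)² − 8·265 = 184
m = 184 > 0,  v_rel·d = -48 < 0  ⇒  outside

inside=no margin=184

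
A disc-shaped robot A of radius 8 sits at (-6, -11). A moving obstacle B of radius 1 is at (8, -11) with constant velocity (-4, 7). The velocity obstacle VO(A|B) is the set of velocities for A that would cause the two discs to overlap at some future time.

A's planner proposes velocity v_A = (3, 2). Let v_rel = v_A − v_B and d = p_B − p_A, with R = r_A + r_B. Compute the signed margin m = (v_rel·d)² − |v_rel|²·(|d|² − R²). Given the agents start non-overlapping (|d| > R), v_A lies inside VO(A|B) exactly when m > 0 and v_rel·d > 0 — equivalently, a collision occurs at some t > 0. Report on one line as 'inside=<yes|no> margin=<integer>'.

d = (14, 0),  |d|² = 196;  R = 8+1 = 9,  c = 196−9² = 115
v_rel = (7, -5),  |v_rel|² = 74;  v_rel·d = (7)·(14) + (-5)·(0) = 98
74·t² − 196·t + 115 = 0  ⇒  m = 98² − 74·115 = 1094
m = 1094 > 0,  v_rel·d = 98 > 0  ⇒  inside

inside=yes margin=1094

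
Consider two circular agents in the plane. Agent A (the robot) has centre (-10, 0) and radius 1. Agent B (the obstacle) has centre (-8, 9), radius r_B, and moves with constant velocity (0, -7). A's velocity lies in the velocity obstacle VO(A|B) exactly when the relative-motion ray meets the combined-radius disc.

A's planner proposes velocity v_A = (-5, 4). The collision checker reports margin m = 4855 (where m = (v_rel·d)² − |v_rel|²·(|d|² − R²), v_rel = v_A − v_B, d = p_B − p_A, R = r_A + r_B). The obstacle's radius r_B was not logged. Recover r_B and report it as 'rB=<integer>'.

m = 4855
d = (2, 9);  v_rel = (-5, 11),  |v_rel|² = 146
v_rel×d = (-5)·(9) − (11)·(2) = -67
since m = R²·146 − (-67)²:  R² = (4489 + 4855) / 146 = 64
R = √64 = 8  ⇒  r_B = 8 − 1 = 7

rB=7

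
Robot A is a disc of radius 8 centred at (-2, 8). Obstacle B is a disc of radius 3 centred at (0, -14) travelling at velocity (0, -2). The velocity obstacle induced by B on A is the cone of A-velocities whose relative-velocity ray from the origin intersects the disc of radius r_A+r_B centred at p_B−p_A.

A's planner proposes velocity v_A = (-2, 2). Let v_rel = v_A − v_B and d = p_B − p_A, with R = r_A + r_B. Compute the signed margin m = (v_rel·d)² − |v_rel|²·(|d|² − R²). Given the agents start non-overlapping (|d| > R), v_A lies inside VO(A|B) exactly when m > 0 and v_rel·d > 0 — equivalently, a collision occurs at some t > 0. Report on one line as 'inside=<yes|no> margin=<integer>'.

d = (2, -22),  |d|² = 488;  R = 8+3 = 11,  c = 488−11² = 367
v_rel = (-2, 4),  |v_rel|² = 20;  v_rel·d = (-2)·(2) + (4)·(-22) = -92
20·t² + 184·t + 367 = 0  ⇒  m = (-92)² − 20·367 = 1124
m = 1124 > 0,  v_rel·d = -92 < 0  ⇒  outside

inside=no margin=1124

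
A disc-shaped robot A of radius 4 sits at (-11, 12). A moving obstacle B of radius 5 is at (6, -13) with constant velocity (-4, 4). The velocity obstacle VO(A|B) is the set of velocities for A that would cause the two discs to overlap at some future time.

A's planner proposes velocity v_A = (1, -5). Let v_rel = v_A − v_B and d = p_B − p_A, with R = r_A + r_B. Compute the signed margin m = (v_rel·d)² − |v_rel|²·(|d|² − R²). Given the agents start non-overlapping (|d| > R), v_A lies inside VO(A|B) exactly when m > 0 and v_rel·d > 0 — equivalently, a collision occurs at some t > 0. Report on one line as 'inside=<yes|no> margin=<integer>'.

d = (17, -25),  |d|² = 914;  R = 4+5 = 9,  c = 914−9² = 833
v_rel = (5, -9),  |v_rel|² = 106;  v_rel·d = (5)·(17) + (-9)·(-25) = 310
106·t² − 620·t + 833 = 0  ⇒  m = 310² − 106·833 = 7802
m = 7802 > 0,  v_rel·d = 310 > 0  ⇒  inside

inside=yes margin=7802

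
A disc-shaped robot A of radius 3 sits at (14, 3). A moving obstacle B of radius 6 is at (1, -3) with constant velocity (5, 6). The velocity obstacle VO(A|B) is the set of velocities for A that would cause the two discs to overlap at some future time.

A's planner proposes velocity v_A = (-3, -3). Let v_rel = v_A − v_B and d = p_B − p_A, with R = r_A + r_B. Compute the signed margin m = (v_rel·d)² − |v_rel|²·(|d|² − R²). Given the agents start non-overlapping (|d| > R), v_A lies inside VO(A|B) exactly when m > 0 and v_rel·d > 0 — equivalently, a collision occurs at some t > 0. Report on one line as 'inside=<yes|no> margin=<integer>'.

d = (-13, -6),  |d|² = 205;  R = 3+6 = 9,  c = 205−9² = 124
v_rel = (-8, -9),  |v_rel|² = 145;  v_rel·d = (-8)·(-13) + (-9)·(-6) = 158
145·t² − 316·t + 124 = 0  ⇒  m = 158² − 145·124 = 6984
m = 6984 > 0,  v_rel·d = 158 > 0  ⇒  inside

inside=yes margin=6984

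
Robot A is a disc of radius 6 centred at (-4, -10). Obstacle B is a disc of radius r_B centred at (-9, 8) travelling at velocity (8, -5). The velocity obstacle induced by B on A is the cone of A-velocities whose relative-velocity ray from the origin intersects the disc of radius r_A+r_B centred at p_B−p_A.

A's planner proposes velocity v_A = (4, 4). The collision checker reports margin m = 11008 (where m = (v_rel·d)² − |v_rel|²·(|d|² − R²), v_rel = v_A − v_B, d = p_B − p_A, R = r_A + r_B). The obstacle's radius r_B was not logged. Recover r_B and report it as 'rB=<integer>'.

m = 11008
d = (-5, 18);  v_rel = (-4, 9),  |v_rel|² = 97
v_rel×d = (-4)·(18) − (9)·(-5) = -27
since m = R²·97 − (-27)²:  R² = (729 + 11008) / 97 = 121
R = √121 = 11  ⇒  r_B = 11 − 6 = 5

rB=5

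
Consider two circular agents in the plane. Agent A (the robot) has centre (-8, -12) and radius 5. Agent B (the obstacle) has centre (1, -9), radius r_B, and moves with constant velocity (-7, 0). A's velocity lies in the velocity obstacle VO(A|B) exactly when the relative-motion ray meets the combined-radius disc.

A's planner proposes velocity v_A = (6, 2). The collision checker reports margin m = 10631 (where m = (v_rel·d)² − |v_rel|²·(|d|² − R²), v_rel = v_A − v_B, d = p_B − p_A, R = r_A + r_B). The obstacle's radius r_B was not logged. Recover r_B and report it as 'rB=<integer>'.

m = 10631
d = (9, 3);  v_rel = (13, 2),  |v_rel|² = 173
v_rel×d = (13)·(3) − (2)·(9) = 21
since m = R²·173 − 21²:  R² = (441 + 10631) / 173 = 64
R = √64 = 8  ⇒  r_B = 8 − 5 = 3

rB=3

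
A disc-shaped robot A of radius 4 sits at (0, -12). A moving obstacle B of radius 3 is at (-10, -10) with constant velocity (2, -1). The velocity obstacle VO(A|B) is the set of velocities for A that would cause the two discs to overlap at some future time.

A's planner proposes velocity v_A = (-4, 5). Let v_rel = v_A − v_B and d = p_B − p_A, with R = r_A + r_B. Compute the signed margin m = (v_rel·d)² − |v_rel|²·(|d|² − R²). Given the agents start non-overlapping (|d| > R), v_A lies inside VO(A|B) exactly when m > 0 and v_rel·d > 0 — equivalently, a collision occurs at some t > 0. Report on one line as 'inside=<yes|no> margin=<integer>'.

d = (-10, 2),  |d|² = 104;  R = 4+3 = 7,  c = 104−7² = 55
v_rel = (-6, 6),  |v_rel|² = 72;  v_rel·d = (-6)·(-10) + (6)·(2) = 72
72·t² − 144·t + 55 = 0  ⇒  m = 72² − 72·55 = 1224
m = 1224 > 0,  v_rel·d = 72 > 0  ⇒  inside

inside=yes margin=1224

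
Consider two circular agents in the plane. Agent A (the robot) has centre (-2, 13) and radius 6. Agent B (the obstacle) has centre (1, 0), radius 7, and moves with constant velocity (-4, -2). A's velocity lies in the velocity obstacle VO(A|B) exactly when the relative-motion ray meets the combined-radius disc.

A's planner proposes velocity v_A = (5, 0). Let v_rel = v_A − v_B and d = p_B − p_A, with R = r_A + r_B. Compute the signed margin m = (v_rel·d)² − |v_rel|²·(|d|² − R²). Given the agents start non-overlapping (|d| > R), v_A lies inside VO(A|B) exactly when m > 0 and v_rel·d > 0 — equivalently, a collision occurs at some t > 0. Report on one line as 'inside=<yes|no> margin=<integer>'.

d = (3, -13),  |d|² = 178;  R = 6+7 = 13,  c = 178−13² = 9
v_rel = (9, 2),  |v_rel|² = 85;  v_rel·d = (9)·(3) + (2)·(-13) = 1
85·t² − 2·t + 9 = 0  ⇒  m = 1² − 85·9 = -764
m = -764 < 0,  v_rel·d = 1 > 0  ⇒  outside

inside=no margin=-764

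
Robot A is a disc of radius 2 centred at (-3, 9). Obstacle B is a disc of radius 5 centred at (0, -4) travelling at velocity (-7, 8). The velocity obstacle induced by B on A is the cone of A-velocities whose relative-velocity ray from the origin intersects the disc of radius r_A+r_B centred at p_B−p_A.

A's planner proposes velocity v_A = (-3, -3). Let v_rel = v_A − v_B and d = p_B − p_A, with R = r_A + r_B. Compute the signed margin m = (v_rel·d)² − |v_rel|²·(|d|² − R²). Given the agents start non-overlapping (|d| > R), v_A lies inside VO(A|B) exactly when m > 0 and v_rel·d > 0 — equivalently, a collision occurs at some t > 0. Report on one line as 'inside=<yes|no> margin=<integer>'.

d = (3, -13),  |d|² = 178;  R = 2+5 = 7,  c = 178−7² = 129
v_rel = (4, -11),  |v_rel|² = 137;  v_rel·d = (4)·(3) + (-11)·(-13) = 155
137·t² − 310·t + 129 = 0  ⇒  m = 155² − 137·129 = 6352
m = 6352 > 0,  v_rel·d = 155 > 0  ⇒  inside

inside=yes margin=6352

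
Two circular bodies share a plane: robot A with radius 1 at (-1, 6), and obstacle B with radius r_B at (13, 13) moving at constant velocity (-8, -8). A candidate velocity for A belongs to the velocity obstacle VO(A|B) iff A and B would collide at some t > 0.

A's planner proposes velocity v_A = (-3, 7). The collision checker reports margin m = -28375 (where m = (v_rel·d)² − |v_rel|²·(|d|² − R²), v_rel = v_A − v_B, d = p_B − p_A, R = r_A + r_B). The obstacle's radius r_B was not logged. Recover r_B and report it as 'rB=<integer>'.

m = -28375
d = (14, 7);  v_rel = (5, 15),  |v_rel|² = 250
v_rel×d = (5)·(7) − (15)·(14) = -175
since m = R²·250 − (-175)²:  R² = (30625 + -28375) / 250 = 9
R = √9 = 3  ⇒  r_B = 3 − 1 = 2

rB=2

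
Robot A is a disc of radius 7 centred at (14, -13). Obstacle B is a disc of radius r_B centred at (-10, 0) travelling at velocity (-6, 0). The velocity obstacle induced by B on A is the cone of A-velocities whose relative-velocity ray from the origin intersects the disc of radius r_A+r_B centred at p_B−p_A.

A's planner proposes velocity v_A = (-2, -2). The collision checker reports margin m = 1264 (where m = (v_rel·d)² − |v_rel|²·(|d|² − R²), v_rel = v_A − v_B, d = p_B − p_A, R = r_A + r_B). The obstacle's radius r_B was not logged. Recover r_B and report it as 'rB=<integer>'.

m = 1264
d = (-24, 13);  v_rel = (4, -2),  |v_rel|² = 20
v_rel×d = (4)·(13) − (-2)·(-24) = 4
since m = R²·20 − 4²:  R² = (16 + 1264) / 20 = 64
R = √64 = 8  ⇒  r_B = 8 − 7 = 1

rB=1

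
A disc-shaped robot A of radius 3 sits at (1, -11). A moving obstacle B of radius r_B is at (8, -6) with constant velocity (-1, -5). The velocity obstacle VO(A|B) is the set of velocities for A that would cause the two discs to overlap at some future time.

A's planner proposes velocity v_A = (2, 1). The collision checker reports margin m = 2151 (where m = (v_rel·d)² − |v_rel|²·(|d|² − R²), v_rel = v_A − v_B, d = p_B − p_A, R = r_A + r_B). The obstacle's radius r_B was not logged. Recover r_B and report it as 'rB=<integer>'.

m = 2151
d = (7, 5);  v_rel = (3, 6),  |v_rel|² = 45
v_rel×d = (3)·(5) − (6)·(7) = -27
since m = R²·45 − (-27)²:  R² = (729 + 2151) / 45 = 64
R = √64 = 8  ⇒  r_B = 8 − 3 = 5

rB=5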